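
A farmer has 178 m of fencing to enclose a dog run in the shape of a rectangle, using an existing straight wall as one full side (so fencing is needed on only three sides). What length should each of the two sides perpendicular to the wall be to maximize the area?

Let the sides perpendicular to the wall have length x and the parallel side y, so 2x + y = 178 and the area is A = xy = x(178 − 2x).
A'(x) = 178 − 4x = 0 gives x = 89/2, and A''(x) = −4 < 0 confirms a maximum.
Then y = 178 − 2·89/2 = 89 and A = 7921/2.

89/2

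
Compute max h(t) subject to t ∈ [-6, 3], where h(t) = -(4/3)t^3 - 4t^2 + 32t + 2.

The derivative is -4t^2 - 8t + 32, which vanishes at t = -4 and t = 2.
Candidates: h(-6) = -46; h(-4) = -314/3; h(2) = 118/3; h(3) = 26.
So the maximum is h(2) = 118/3.

118/3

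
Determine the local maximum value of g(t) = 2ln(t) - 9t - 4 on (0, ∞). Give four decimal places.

g'(t) = 2/t − 9 = 0 gives t = 2/9.
g''(t) = -2/t², which is negative for t > 0, so this is a local maximum.
g(2/9) = 2·ln(2/9) - 2 - 4 ≈ -9.0082.

-9.0082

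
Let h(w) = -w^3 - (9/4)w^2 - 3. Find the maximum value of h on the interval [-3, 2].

h'(w) = -3w^2 - (9/2)w, which vanishes at w = -3/2 and w = 0.
Candidates: h(-3) = 15/4; h(-3/2) = -75/16; h(0) = -3; h(2) = -20.
So the maximum is h(-3) = 15/4.

15/4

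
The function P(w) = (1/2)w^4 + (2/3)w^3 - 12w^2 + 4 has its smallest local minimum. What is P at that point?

-308/3

P'(w) = 2w^3 + 2w^2 - 24w. Setting P'(w) = 0 gives w ∈ {-4, 0, 3}.
P''(w) = 6w^2 + 4w - 24. P''(-4) = 56 > 0 ⇒ local minimum; P''(0) = -24 < 0 ⇒ local maximum; P''(3) = 42 > 0 ⇒ local minimum.
So the smallest local minimum value is P(-4) = -308/3.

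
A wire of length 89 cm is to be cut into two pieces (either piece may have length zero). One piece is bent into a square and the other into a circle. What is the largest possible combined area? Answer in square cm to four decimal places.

Let x be the length used for the square. Square side x/4; circle radius (89−x)/(2π).
A(x) = (x/4)² + π·((89−x)/(2π))² = x²/16 + (89−x)²/(4π) for 0 ≤ x ≤ 89. A'(x) = x/8 − (89−x)/(2π) = 0 gives x = 4·89/(π+4) ≈ 49.8488.
A'' > 0, so the interior critical point is a minimum; the maximum is at an endpoint. A(0) = 630.3332 and A(89) = 495.0625, so the largest area is 630.3332.

630.3332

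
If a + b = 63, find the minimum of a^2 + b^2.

3969/2

With a + b = 63, a^2 + b^2 = a^2 + (63 − a)^2.
The derivative 2a − 2(63 − a) = 4a − 126 vanishes at a = 63/2; second derivative 4 > 0, a minimum.
The minimum is 2·(63/2)^2 = 3969/2.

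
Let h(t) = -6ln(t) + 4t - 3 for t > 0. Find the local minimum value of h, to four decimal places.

h'(t) = -6/t + 4 = 0 gives t = 3/2.
h''(t) = 6/t², which is positive for t > 0, so this is a local minimum.
h(3/2) = -6·ln(3/2) + 6 - 3 ≈ 0.5672.

0.5672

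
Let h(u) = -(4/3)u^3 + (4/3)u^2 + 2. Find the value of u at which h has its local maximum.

2/3

h'(u) = -4u^2 + (8/3)u = 0 at u = 0, 2/3.
h''(u) = -8u + 8/3. h''(0) = 8/3 > 0 ⇒ local minimum; h''(2/3) = -8/3 < 0 ⇒ local maximum.
So the local maximum value is h(2/3) = 178/81.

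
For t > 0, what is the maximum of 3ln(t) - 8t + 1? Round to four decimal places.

-4.9425

h'(t) = 3/t − 8 = 0 gives t = 3/8.
h''(t) = -3/t², which is negative for t > 0, so this is a local maximum.
h(3/8) = 3·ln(3/8) - 3 + 1 ≈ -4.9425.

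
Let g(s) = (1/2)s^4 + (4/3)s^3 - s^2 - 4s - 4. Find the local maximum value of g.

-11/6

g'(s) = 2s^3 + 4s^2 - 2s - 4. Setting g'(s) = 0 gives s ∈ {-2, -1, 1}.
Since g''(s) = 6s^2 + 8s - 2, we get g''(-2) = 6 > 0 ⇒ local minimum; g''(-1) = -4 < 0 ⇒ local maximum; g''(1) = 12 > 0 ⇒ local minimum.
So the local maximum value is g(-1) = -11/6.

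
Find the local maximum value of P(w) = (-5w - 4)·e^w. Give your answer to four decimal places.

P'(w) = (-5)·e^w + (-5w - 4)·1·e^w = (-5w - 9)·e^w. Since e^w > 0, the only critical point is w = -9/5.
P''(-9/5) has the same sign as -5 < 0, so this is a local maximum.
P(-9/5) = (5)·e^(-9/5) ≈ 0.8265.

0.8265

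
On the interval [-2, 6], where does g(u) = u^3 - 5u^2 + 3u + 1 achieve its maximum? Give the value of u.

6

g'(u) = 3u^2 - 10u + 3, which vanishes at u = 1/3 and u = 3.
Evaluating at the critical points and endpoints: g(-2) = -33, g(1/3) = 40/27, g(3) = -8, g(6) = 55.
Hence the absolute maximum is 55 at u = 6.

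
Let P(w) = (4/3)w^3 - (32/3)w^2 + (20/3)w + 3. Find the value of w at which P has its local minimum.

Critical points: P'(w) = 4w^2 - (64/3)w + 20/3 vanishes at w = 1/3, 5.
Since P''(w) = 8w - 64/3, we get P''(1/3) = -56/3 < 0 ⇒ local maximum; P''(5) = 56/3 > 0 ⇒ local minimum.
So the local minimum value is P(5) = -191/3.

5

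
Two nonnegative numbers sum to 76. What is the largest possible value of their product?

With x + y = 76, the product is P(x) = x(76 − x).
P'(x) = 76 − 2x = 0 gives x = 38; P'' = −2 < 0, so this is the maximum.
P = 38·38 = 1444.

1444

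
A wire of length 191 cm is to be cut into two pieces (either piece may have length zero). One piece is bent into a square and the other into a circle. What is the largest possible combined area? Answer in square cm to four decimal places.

Let x be the length used for the square. Square side x/4; circle radius (191−x)/(2π).
A(x) = (x/4)² + π·((191−x)/(2π))² = x²/16 + (191−x)²/(4π) for 0 ≤ x ≤ 191. A'(x) = x/8 − (191−x)/(2π) = 0 gives x = 4·191/(π+4) ≈ 106.9789.
A'' > 0, so the interior critical point is a minimum; the maximum is at an endpoint. A(0) = 2903.0657 and A(191) = 2280.0625, so the largest area is 2903.0657.

2903.0657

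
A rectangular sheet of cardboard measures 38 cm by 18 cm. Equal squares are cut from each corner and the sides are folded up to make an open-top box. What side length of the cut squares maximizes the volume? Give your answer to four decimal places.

With cut size x, the volume is V(x) = x(38 − 2x)(18 − 2x) for 0 < x < 9.
V'(x) = 12x^2 − 224x + 684. Setting V'(x) = 0 gives x ≈ 3.8460 (the root in (0, 9)).
V''(x) = 24x − 224 is negative there, so this is the maximum; V ≈ 1201.5476.

3.8460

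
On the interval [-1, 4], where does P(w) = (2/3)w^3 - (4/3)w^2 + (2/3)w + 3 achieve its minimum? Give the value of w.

P'(w) = 2w^2 - (8/3)w + 2/3, which vanishes at w = 1/3 and w = 1.
Candidates: P(-1) = 1/3, P(1/3) = 251/81, P(1) = 3, P(4) = 27.
So the minimum is P(-1) = 1/3.

-1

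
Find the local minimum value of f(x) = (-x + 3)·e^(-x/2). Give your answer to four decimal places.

f'(x) = (-1)·e^(-x/2) + (-x + 3)·(-1/2)·e^(-x/2) = ((1/2)x - 5/2)·e^(-x/2). Since e^(-x/2) > 0, the only critical point is x = 5.
f''(5) has the same sign as 1/2 > 0, so this is a local minimum.
f(5) = (-2)·e^(-5/2) ≈ -0.1642.

-0.1642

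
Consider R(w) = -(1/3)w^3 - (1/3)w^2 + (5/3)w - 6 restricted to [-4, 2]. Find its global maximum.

The derivative is -w^2 - (2/3)w + 5/3, which vanishes at w = -5/3 and w = 1.
Candidates: R(-4) = 10/3,  R(-5/3) = -661/81,  R(1) = -5,  R(2) = -20/3.
So the maximum is R(-4) = 10/3.

10/3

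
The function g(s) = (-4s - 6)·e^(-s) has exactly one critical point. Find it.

-1/2

g'(s) = (-4)·e^(-s) + (-4s - 6)·(-1)·e^(-s) = (4s + 2)·e^(-s). Since e^(-s) > 0, the only critical point is s = -1/2.
g''(-1/2) has the same sign as 4 > 0, so this is a local minimum.
g(-1/2) = (-4)·e^(1/2) ≈ -6.5949.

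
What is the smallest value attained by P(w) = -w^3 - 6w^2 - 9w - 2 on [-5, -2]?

The derivative is -3w^2 - 12w - 9, whose only zero in [-5, -2] is w = -3.
Evaluating at the critical points and endpoints: P(-5) = 18; P(-3) = -2; P(-2) = 0.
Hence the absolute minimum is -2 at w = -3.

-2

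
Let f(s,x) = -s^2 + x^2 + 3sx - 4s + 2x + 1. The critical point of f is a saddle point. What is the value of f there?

∂f/∂s = -2s + 3x - 4 = 0 and ∂f/∂x = 3s + 2x + 2 = 0, so (s, x) = (-14/13, 8/13).
The Hessian has f_{ss} = -2, f_{xx} = 2, f_{sx} = 3, giving D = -13 < 0, so the point is a saddle point.
f(-14/13, 8/13) = 49/13.

49/13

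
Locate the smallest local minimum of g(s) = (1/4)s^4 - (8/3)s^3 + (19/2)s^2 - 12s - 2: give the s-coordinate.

g'(s) = s^3 - 8s^2 + 19s - 12 = 0 at s = 1, 3, 4.
Since g''(s) = 3s^2 - 16s + 19, we get g''(1) = 6 > 0 ⇒ local minimum; g''(3) = -2 < 0 ⇒ local maximum; g''(4) = 3 > 0 ⇒ local minimum.
The smallest local minimum is g(1) = -83/12.

1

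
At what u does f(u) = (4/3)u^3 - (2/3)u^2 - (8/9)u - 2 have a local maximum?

f'(u) = 4u^2 - (4/3)u - 8/9. Setting f'(u) = 0 gives u ∈ {-1/3, 2/3}.
f''(u) = 8u - 4/3. f''(-1/3) = -4 < 0 ⇒ local maximum; f''(2/3) = 4 > 0 ⇒ local minimum.
Thus f has its local maximum at u = -1/3, with value -148/81.

-1/3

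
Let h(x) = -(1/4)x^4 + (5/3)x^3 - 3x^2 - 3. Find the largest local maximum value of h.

Critical points: h'(x) = -x^3 + 5x^2 - 6x vanishes at x = 0, 2, 3.
h''(x) = -3x^2 + 10x - 6. h''(0) = -6 < 0 ⇒ local maximum; h''(2) = 2 > 0 ⇒ local minimum; h''(3) = -3 < 0 ⇒ local maximum.
So the largest local maximum value is h(0) = -3.

-3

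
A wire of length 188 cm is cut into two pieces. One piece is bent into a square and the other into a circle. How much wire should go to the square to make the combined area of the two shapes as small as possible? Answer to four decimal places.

105.2986

Let x be the length used for the square. Square side x/4; circle radius (188−x)/(2π).
A(x) = (x/4)² + π·((188−x)/(2π))² = x²/16 + (188−x)²/(4π) for 0 ≤ x ≤ 188. A'(x) = x/8 − (188−x)/(2π) = 0 gives x = 4·188/(π+4) ≈ 105.2986.
A'' = 1/8 + 1/(2π) > 0, so this gives the minimum combined area; x ≈ 105.2986 cm to the square.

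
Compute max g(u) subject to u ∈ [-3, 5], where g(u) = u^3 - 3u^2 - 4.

46

The derivative is 3u^2 - 6u, which vanishes at u = 0 and u = 2.
Compare values at every candidate in [-3, 5]: g(-3) = -58; g(0) = -4; g(2) = -8; g(5) = 46.
So the maximum is g(5) = 46.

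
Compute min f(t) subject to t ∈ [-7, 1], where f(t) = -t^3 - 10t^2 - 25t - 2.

The derivative is -3t^2 - 20t - 25, which vanishes at t = -5 and t = -5/3.
Evaluating at the critical points and endpoints: f(-7) = 26,  f(-5) = -2,  f(-5/3) = 446/27,  f(1) = -38.
Hence the absolute minimum is -38 at t = 1.

-38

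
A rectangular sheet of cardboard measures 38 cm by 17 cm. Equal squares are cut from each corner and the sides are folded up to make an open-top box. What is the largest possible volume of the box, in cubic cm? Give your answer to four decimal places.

1086.9646

With cut size x, the volume is V(x) = x(38 − 2x)(17 − 2x) for 0 < x < 8.5.
V'(x) = 12x^2 − 220x + 646. Setting V'(x) = 0 gives x ≈ 3.6717 (the root in (0, 8.5)).
V''(x) = 24x − 220 is negative there, so this is the maximum; V ≈ 1086.9646.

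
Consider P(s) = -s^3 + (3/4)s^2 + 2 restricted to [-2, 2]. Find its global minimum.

P'(s) = -3s^2 + (3/2)s, which vanishes at s = 0 and s = 1/2.
Candidates: P(-2) = 13; P(0) = 2; P(1/2) = 33/16; P(2) = -3.
So the minimum is P(2) = -3.

-3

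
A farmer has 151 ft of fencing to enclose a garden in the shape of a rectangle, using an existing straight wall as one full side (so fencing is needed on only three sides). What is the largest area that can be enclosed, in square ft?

22801/8

Let the sides perpendicular to the wall have length x and the parallel side y, so 2x + y = 151 and the area is A = xy = x(151 − 2x).
A'(x) = 151 − 4x = 0 gives x = 151/4, and A''(x) = −4 < 0 confirms a maximum.
Then y = 151 − 2·151/4 = 151/2 and A = 22801/8.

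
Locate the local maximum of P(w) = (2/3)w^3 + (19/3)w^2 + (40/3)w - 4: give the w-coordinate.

P'(w) = 2w^2 + (38/3)w + 40/3 = 0 at w = -5, -4/3.
Since P''(w) = 4w + 38/3, we get P''(-5) = -22/3 < 0 ⇒ local maximum; P''(-4/3) = 22/3 > 0 ⇒ local minimum.
Thus P has its local maximum at w = -5, with value 13/3.

-5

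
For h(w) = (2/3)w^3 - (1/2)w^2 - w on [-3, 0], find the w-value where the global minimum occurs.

h'(w) = 2w^2 - w - 1, whose only zero in [-3, 0] is w = -1/2.
Evaluating at the critical points and endpoints: h(-3) = -39/2,  h(-1/2) = 7/24,  h(0) = 0.
The minimum over the interval is -39/2, attained at w = -3.

-3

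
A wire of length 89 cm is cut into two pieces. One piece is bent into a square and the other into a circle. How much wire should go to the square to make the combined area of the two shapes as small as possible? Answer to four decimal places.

49.8488

Let x be the length used for the square. Square side x/4; circle radius (89−x)/(2π).
A(x) = (x/4)² + π·((89−x)/(2π))² = x²/16 + (89−x)²/(4π) for 0 ≤ x ≤ 89. A'(x) = x/8 − (89−x)/(2π) = 0 gives x = 4·89/(π+4) ≈ 49.8488.
A'' = 1/8 + 1/(2π) > 0, so this gives the minimum combined area; x ≈ 49.8488 cm to the square.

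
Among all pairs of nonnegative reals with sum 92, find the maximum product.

With x + y = 92, the product is P(x) = x(92 − x).
P'(x) = 92 − 2x = 0 gives x = 46; P'' = −2 < 0, so this is the maximum.
P = 46·46 = 2116.

2116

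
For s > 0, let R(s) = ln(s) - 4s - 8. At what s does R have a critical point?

1/4

R'(s) = 1/s − 4 = 0 gives s = 1/4.
R''(s) = -1/s², which is negative for s > 0, so this is a local maximum.
R(1/4) = 1·ln(1/4) - 1 - 8 ≈ -10.3863.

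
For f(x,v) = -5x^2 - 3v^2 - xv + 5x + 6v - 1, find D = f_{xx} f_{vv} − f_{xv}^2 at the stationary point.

59

∂f/∂x = -10x - v + 5 = 0 and ∂f/∂v = -x - 6v + 6 = 0, so (x, v) = (24/59, 55/59).
The Hessian has f_{xx} = -10, f_{vv} = -6, f_{xv} = -1, giving D = 59 > 0 with f_{xx} < 0, so the point is a local maximum.
D = (-10)·(-6) − (-1)^2 = 59.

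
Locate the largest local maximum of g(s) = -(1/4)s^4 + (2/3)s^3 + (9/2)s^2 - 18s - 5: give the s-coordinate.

g'(s) = -s^3 + 2s^2 + 9s - 18. Setting g'(s) = 0 gives s ∈ {-3, 2, 3}.
Second-derivative test with g''(s) = -3s^2 + 4s + 9: g''(-3) = -30 < 0 ⇒ local maximum; g''(2) = 5 > 0 ⇒ local minimum; g''(3) = -6 < 0 ⇒ local maximum.
The largest local maximum is g(-3) = 205/4.

-3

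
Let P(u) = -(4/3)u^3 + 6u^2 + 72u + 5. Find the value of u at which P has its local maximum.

Critical points: P'(u) = -4u^2 + 12u + 72 vanishes at u = -3, 6.
Second-derivative test with P''(u) = -8u + 12: P''(-3) = 36 > 0 ⇒ local minimum; P''(6) = -36 < 0 ⇒ local maximum.
The local maximum is P(6) = 365.

6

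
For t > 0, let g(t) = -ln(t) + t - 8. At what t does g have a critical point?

g'(t) = -1/t + 1 = 0 gives t = 1.
g''(t) = 1/t², which is positive for t > 0, so this is a local minimum.
g(1) = -1·ln(1) + 1 - 8 ≈ -7.0000.

1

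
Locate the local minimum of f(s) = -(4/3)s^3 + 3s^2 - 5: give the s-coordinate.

f'(s) = -4s^2 + 6s. Setting f'(s) = 0 gives s ∈ {0, 3/2}.
f''(s) = -8s + 6. f''(0) = 6 > 0 ⇒ local minimum; f''(3/2) = -6 < 0 ⇒ local maximum.
The local minimum is f(0) = -5.

0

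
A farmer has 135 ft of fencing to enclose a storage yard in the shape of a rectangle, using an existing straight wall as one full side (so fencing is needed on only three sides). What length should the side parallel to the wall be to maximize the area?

135/2

Let the sides perpendicular to the wall have length x and the parallel side y, so 2x + y = 135 and the area is A = xy = x(135 − 2x).
A'(x) = 135 − 4x = 0 gives x = 135/4, and A''(x) = −4 < 0 confirms a maximum.
Then y = 135 − 2·135/4 = 135/2 and A = 18225/8.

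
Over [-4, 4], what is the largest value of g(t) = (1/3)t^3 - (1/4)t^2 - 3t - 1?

g'(t) = t^2 - (1/2)t - 3, which vanishes at t = -3/2 and t = 2.
Compare values at every candidate in [-4, 4]: g(-4) = -43/3,  g(-3/2) = 29/16,  g(2) = -16/3,  g(4) = 13/3.
The maximum over the interval is 13/3, attained at t = 4.

13/3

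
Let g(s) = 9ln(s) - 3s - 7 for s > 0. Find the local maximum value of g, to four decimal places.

g'(s) = 9/s − 3 = 0 gives s = 3.
g''(s) = -9/s², which is negative for s > 0, so this is a local maximum.
g(3) = 9·ln(3) - 9 - 7 ≈ -6.1125.

-6.1125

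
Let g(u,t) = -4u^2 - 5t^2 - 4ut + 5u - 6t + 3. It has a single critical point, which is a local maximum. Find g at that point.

581/64

∂g/∂u = -8u - 4t + 5 = 0 and ∂g/∂t = -4u - 10t - 6 = 0, so (u, t) = (37/32, -17/16).
The Hessian has g_{uu} = -8, g_{tt} = -10, g_{ut} = -4, giving D = 64 > 0 with g_{uu} < 0, so the point is a local maximum.
g(37/32, -17/16) = 581/64.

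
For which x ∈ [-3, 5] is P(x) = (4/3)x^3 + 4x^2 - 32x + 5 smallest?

The derivative is 4x^2 + 8x - 32, whose only zero in [-3, 5] is x = 2.
Candidates: P(-3) = 101; P(2) = -97/3; P(5) = 335/3.
So the minimum is P(2) = -97/3.

2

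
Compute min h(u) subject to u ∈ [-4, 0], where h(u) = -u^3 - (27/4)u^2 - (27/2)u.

Differentiating, h'(u) = -3u^2 - (27/2)u - 27/2; which vanishes at u = -3 and u = -3/2.
Evaluating at the critical points and endpoints: h(-4) = 10, h(-3) = 27/4, h(-3/2) = 135/16, h(0) = 0.
The minimum over the interval is 0, attained at u = 0.

0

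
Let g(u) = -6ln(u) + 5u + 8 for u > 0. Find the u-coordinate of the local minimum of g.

6/5

g'(u) = -6/u + 5 = 0 gives u = 6/5.
g''(u) = 6/u², which is positive for u > 0, so this is a local minimum.
g(6/5) = -6·ln(6/5) + 6 + 8 ≈ 12.9061.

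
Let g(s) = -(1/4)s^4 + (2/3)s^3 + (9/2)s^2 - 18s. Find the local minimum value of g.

-50/3

g'(s) = -s^3 + 2s^2 + 9s - 18 = 0 at s = -3, 2, 3.
g''(s) = -3s^2 + 4s + 9. g''(-3) = -30 < 0 ⇒ local maximum; g''(2) = 5 > 0 ⇒ local minimum; g''(3) = -6 < 0 ⇒ local maximum.
So the local minimum value is g(2) = -50/3.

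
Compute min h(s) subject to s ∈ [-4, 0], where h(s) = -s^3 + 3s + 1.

-1

h'(s) = -3s^2 + 3, whose only zero in [-4, 0] is s = -1.
Compare values at every candidate in [-4, 0]: h(-4) = 53; h(-1) = -1; h(0) = 1.
So the minimum is h(-1) = -1.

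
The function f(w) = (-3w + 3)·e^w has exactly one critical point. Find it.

0

Differentiating with the product rule gives f'(w) = (-3w)·e^w. Since e^w > 0, the only critical point is w = 0.
f''(0) has the same sign as -3 < 0, so this is a local maximum.
f(0) = (3)·e^(0) ≈ 3.0000.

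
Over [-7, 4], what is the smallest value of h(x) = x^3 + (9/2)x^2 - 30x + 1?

Differentiating, h'(x) = 3x^2 + 9x - 30; which vanishes at x = -5 and x = 2.
Compare values at every candidate in [-7, 4]: h(-7) = 177/2; h(-5) = 277/2; h(2) = -33; h(4) = 17.
The minimum over the interval is -33, attained at x = 2.

-33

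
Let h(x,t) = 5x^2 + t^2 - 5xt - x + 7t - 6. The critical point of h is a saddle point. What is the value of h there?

∂h/∂x = 10x - 5t - 1 = 0 and ∂h/∂t = -5x + 2t + 7 = 0, so (x, t) = (33/5, 13).
The Hessian has h_{xx} = 10, h_{tt} = 2, h_{xt} = -5, giving D = -5 < 0, so the point is a saddle point.
h(33/5, 13) = 181/5.

181/5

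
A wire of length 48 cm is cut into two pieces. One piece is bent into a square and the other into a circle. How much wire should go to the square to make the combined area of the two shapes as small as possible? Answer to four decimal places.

Let x be the length used for the square. Square side x/4; circle radius (48−x)/(2π).
A(x) = (x/4)² + π·((48−x)/(2π))² = x²/16 + (48−x)²/(4π) for 0 ≤ x ≤ 48. A'(x) = x/8 − (48−x)/(2π) = 0 gives x = 4·48/(π+4) ≈ 26.8848.
A'' = 1/8 + 1/(2π) > 0, so this gives the minimum combined area; x ≈ 26.8848 cm to the square.

26.8848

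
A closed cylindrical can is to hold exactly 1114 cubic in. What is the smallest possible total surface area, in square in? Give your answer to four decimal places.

With radius r and height h, πr²h = 1114 so h = 1114/(πr²), and S(r) = 2πr² + 2πrh = 2πr² + 2·1114/r.
S'(r) = 4πr − 2·1114/r² = 0 ⇒ r³ = 1114/(2π), so r ≈ 5.6178 and h = 2r ≈ 11.2357.
S''(r) = 4π + 4·1114/r³ > 0, so this is the minimum; S ≈ 594.8918.

594.8918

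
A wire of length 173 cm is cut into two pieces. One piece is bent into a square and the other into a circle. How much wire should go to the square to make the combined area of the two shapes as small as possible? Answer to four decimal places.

96.8972

Let x be the length used for the square. Square side x/4; circle radius (173−x)/(2π).
A(x) = (x/4)² + π·((173−x)/(2π))² = x²/16 + (173−x)²/(4π) for 0 ≤ x ≤ 173. A'(x) = x/8 − (173−x)/(2π) = 0 gives x = 4·173/(π+4) ≈ 96.8972.
A'' = 1/8 + 1/(2π) > 0, so this gives the minimum combined area; x ≈ 96.8972 cm to the square.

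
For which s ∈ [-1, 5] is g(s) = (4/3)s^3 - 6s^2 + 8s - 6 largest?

Differentiating, g'(s) = 4s^2 - 12s + 8; which vanishes at s = 1 and s = 2.
Evaluating at the critical points and endpoints: g(-1) = -64/3, g(1) = -8/3, g(2) = -10/3, g(5) = 152/3.
Hence the absolute maximum is 152/3 at s = 5.

5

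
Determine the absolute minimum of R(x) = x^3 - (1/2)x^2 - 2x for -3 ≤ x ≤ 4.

-51/2

R'(x) = 3x^2 - x - 2, which vanishes at x = -2/3 and x = 1.
Evaluating at the critical points and endpoints: R(-3) = -51/2,  R(-2/3) = 22/27,  R(1) = -3/2,  R(4) = 48.
The minimum over the interval is -51/2, attained at x = -3.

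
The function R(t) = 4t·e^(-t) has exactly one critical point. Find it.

By the product rule, R'(t) = (-4t + 4)·e^(-t). Since e^(-t) > 0, the only critical point is t = 1.
R''(1) has the same sign as -4 < 0, so this is a local maximum.
R(1) = (4)·e^(-1) ≈ 1.4715.

1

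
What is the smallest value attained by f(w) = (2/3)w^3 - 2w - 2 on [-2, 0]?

-10/3

The derivative is 2w^2 - 2, whose only zero in [-2, 0] is w = -1.
Candidates: f(-2) = -10/3; f(-1) = -2/3; f(0) = -2.
Hence the absolute minimum is -10/3 at w = -2.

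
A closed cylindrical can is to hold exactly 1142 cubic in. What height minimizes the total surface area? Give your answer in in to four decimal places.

With radius r and height h, πr²h = 1142 so h = 1142/(πr²), and S(r) = 2πr² + 2πrh = 2πr² + 2·1142/r.
S'(r) = 4πr − 2·1142/r² = 0 ⇒ r³ = 1142/(2π), so r ≈ 5.6645 and h = 2r ≈ 11.3290.
S''(r) = 4π + 4·1142/r³ > 0, so this is the minimum; S ≈ 604.8188.

11.3290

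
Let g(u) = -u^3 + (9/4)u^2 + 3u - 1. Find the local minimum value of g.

Critical points: g'(u) = -3u^2 + (9/2)u + 3 vanishes at u = -1/2, 2.
Second-derivative test with g''(u) = -6u + 9/2: g''(-1/2) = 15/2 > 0 ⇒ local minimum; g''(2) = -15/2 < 0 ⇒ local maximum.
So the local minimum value is g(-1/2) = -29/16.

-29/16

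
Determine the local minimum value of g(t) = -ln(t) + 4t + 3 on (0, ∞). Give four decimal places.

g'(t) = -1/t + 4 = 0 gives t = 1/4.
g''(t) = 1/t², which is positive for t > 0, so this is a local minimum.
g(1/4) = -1·ln(1/4) + 1 + 3 ≈ 5.3863.

5.3863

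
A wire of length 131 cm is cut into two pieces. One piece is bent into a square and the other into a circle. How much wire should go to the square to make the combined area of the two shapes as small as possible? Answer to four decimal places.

Let x be the length used for the square. Square side x/4; circle radius (131−x)/(2π).
A(x) = (x/4)² + π·((131−x)/(2π))² = x²/16 + (131−x)²/(4π) for 0 ≤ x ≤ 131. A'(x) = x/8 − (131−x)/(2π) = 0 gives x = 4·131/(π+4) ≈ 73.3730.
A'' = 1/8 + 1/(2π) > 0, so this gives the minimum combined area; x ≈ 73.3730 cm to the square.

73.3730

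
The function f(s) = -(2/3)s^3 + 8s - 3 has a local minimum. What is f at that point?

f'(s) = -2s^2 + 8. Setting f'(s) = 0 gives s ∈ {-2, 2}.
Since f''(s) = -4s, we get f''(-2) = 8 > 0 ⇒ local minimum; f''(2) = -8 < 0 ⇒ local maximum.
So the local minimum value is f(-2) = -41/3.

-41/3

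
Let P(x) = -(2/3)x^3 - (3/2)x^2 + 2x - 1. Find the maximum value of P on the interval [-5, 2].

P'(x) = -2x^2 - 3x + 2, which vanishes at x = -2 and x = 1/2.
Compare values at every candidate in [-5, 2]: P(-5) = 209/6,  P(-2) = -17/3,  P(1/2) = -11/24,  P(2) = -25/3.
The maximum over the interval is 209/6, attained at x = -5.

209/6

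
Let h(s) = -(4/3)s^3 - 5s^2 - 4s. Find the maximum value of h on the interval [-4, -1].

Differentiating, h'(s) = -4s^2 - 10s - 4; whose only zero in [-4, -1] is s = -2.
Evaluating at the critical points and endpoints: h(-4) = 64/3; h(-2) = -4/3; h(-1) = 1/3.
The maximum over the interval is 64/3, attained at s = -4.

64/3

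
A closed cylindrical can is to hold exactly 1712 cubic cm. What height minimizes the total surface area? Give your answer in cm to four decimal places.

With radius r and height h, πr²h = 1712 so h = 1712/(πr²), and S(r) = 2πr² + 2πrh = 2πr² + 2·1712/r.
S'(r) = 4πr − 2·1712/r² = 0 ⇒ r³ = 1712/(2π), so r ≈ 6.4830 and h = 2r ≈ 12.9660.
S''(r) = 4π + 4·1712/r³ > 0, so this is the minimum; S ≈ 792.2284.

12.9660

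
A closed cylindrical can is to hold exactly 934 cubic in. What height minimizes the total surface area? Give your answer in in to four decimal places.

10.5946

With radius r and height h, πr²h = 934 so h = 934/(πr²), and S(r) = 2πr² + 2πrh = 2πr² + 2·934/r.
S'(r) = 4πr − 2·934/r² = 0 ⇒ r³ = 934/(2π), so r ≈ 5.2973 and h = 2r ≈ 10.5946.
S''(r) = 4π + 4·934/r³ > 0, so this is the minimum; S ≈ 528.9474.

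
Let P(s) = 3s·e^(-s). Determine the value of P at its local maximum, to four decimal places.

Differentiating with the product rule gives P'(s) = (-3s + 3)·e^(-s). Since e^(-s) > 0, the only critical point is s = 1.
P''(1) has the same sign as -3 < 0, so this is a local maximum.
P(1) = (3)·e^(-1) ≈ 1.1036.

1.1036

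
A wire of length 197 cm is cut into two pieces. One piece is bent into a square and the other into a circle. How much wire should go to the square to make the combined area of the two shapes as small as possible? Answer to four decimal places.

Let x be the length used for the square. Square side x/4; circle radius (197−x)/(2π).
A(x) = (x/4)² + π·((197−x)/(2π))² = x²/16 + (197−x)²/(4π) for 0 ≤ x ≤ 197. A'(x) = x/8 − (197−x)/(2π) = 0 gives x = 4·197/(π+4) ≈ 110.3395.
A'' = 1/8 + 1/(2π) > 0, so this gives the minimum combined area; x ≈ 110.3395 cm to the square.

110.3395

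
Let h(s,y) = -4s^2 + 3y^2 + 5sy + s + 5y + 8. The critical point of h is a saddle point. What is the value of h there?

∂h/∂s = -8s + 5y + 1 = 0 and ∂h/∂y = 5s + 6y + 5 = 0, so (s, y) = (-19/73, -45/73).
The Hessian has h_{ss} = -8, h_{yy} = 6, h_{sy} = 5, giving D = -73 < 0, so the point is a saddle point.
h(-19/73, -45/73) = 462/73.

462/73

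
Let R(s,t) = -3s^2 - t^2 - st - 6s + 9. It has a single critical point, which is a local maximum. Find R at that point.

∂R/∂s = -6s - t - 6 = 0 and ∂R/∂t = -s - 2t = 0, so (s, t) = (-12/11, 6/11).
The Hessian has R_{ss} = -6, R_{tt} = -2, R_{st} = -1, giving D = 11 > 0 with R_{ss} < 0, so the point is a local maximum.
R(-12/11, 6/11) = 135/11.

135/11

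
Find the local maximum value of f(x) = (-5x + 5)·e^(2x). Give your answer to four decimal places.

6.7957

Differentiating with the product rule gives f'(x) = (-10x + 5)·e^(2x). Since e^(2x) > 0, the only critical point is x = 1/2.
f''(1/2) has the same sign as -10 < 0, so this is a local maximum.
f(1/2) = (5/2)·e^(1) ≈ 6.7957.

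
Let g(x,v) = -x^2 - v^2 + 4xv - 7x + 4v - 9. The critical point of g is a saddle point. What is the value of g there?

-61/12

∂g/∂x = -2x + 4v - 7 = 0 and ∂g/∂v = 4x - 2v + 4 = 0, so (x, v) = (-1/6, 5/3).
The Hessian has g_{xx} = -2, g_{vv} = -2, g_{xv} = 4, giving D = -12 < 0, so the point is a saddle point.
g(-1/6, 5/3) = -61/12.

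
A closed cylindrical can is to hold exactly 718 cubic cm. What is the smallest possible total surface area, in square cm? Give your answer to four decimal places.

443.8786

With radius r and height h, πr²h = 718 so h = 718/(πr²), and S(r) = 2πr² + 2πrh = 2πr² + 2·718/r.
S'(r) = 4πr − 2·718/r² = 0 ⇒ r³ = 718/(2π), so r ≈ 4.8527 and h = 2r ≈ 9.7054.
S''(r) = 4π + 4·718/r³ > 0, so this is the minimum; S ≈ 443.8786.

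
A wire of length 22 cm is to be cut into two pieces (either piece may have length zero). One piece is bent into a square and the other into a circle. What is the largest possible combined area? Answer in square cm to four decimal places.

38.5155

Let x be the length used for the square. Square side x/4; circle radius (22−x)/(2π).
A(x) = (x/4)² + π·((22−x)/(2π))² = x²/16 + (22−x)²/(4π) for 0 ≤ x ≤ 22. A'(x) = x/8 − (22−x)/(2π) = 0 gives x = 4·22/(π+4) ≈ 12.3222.
A'' > 0, so the interior critical point is a minimum; the maximum is at an endpoint. A(0) = 38.5155 and A(22) = 30.2500, so the largest area is 38.5155.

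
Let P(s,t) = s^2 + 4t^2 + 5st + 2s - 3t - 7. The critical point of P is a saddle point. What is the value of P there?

∂P/∂s = 2s + 5t + 2 = 0 and ∂P/∂t = 5s + 8t - 3 = 0, so (s, t) = (31/9, -16/9).
The Hessian has P_{ss} = 2, P_{tt} = 8, P_{st} = 5, giving D = -9 < 0, so the point is a saddle point.
P(31/9, -16/9) = -8/9.

-8/9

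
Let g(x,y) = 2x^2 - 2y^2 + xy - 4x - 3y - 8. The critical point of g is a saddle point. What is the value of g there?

∂g/∂x = 4x + y - 4 = 0 and ∂g/∂y = x - 4y - 3 = 0, so (x, y) = (19/17, -8/17).
The Hessian has g_{xx} = 4, g_{yy} = -4, g_{xy} = 1, giving D = -17 < 0, so the point is a saddle point.
g(19/17, -8/17) = -162/17.

-162/17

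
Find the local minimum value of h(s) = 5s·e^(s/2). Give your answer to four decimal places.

Differentiating with the product rule gives h'(s) = ((5/2)s + 5)·e^(s/2). Since e^(s/2) > 0, the only critical point is s = -2.
h''(-2) has the same sign as 5/2 > 0, so this is a local minimum.
h(-2) = (-10)·e^(-1) ≈ -3.6788.

-3.6788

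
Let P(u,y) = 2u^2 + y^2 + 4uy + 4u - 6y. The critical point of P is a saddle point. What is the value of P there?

23

∂P/∂u = 4u + 4y + 4 = 0 and ∂P/∂y = 4u + 2y - 6 = 0, so (u, y) = (4, -5).
The Hessian has P_{uu} = 4, P_{yy} = 2, P_{uy} = 4, giving D = -8 < 0, so the point is a saddle point.
P(4, -5) = 23.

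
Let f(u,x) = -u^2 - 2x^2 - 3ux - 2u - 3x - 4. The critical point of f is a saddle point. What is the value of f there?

-3

∂f/∂u = -2u - 3x - 2 = 0 and ∂f/∂x = -3u - 4x - 3 = 0, so (u, x) = (-1, 0).
The Hessian has f_{uu} = -2, f_{xx} = -4, f_{ux} = -3, giving D = -1 < 0, so the point is a saddle point.
f(-1, 0) = -3.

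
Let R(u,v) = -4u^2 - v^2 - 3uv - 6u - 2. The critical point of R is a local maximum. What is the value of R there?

22/7

∂R/∂u = -8u - 3v - 6 = 0 and ∂R/∂v = -3u - 2v = 0, so (u, v) = (-12/7, 18/7).
The Hessian has R_{uu} = -8, R_{vv} = -2, R_{uv} = -3, giving D = 7 > 0 with R_{uu} < 0, so the point is a local maximum.
R(-12/7, 18/7) = 22/7.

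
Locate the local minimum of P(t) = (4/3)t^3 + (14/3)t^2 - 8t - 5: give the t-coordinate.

Critical points: P'(t) = 4t^2 + (28/3)t - 8 vanishes at t = -3, 2/3.
Since P''(t) = 8t + 28/3, we get P''(-3) = -44/3 < 0 ⇒ local maximum; P''(2/3) = 44/3 > 0 ⇒ local minimum.
The local minimum is P(2/3) = -637/81.

2/3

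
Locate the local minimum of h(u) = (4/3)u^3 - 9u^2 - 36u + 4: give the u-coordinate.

Critical points: h'(u) = 4u^2 - 18u - 36 vanishes at u = -3/2, 6.
h''(u) = 8u - 18. h''(-3/2) = -30 < 0 ⇒ local maximum; h''(6) = 30 > 0 ⇒ local minimum.
The local minimum is h(6) = -248.

6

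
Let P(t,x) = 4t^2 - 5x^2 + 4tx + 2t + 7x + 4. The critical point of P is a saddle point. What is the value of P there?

21/4

∂P/∂t = 8t + 4x + 2 = 0 and ∂P/∂x = 4t - 10x + 7 = 0, so (t, x) = (-1/2, 1/2).
The Hessian has P_{tt} = 8, P_{xx} = -10, P_{tx} = 4, giving D = -96 < 0, so the point is a saddle point.
P(-1/2, 1/2) = 21/4.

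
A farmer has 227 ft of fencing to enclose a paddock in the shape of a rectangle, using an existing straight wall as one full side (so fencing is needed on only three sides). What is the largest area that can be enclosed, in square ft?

51529/8

Let the sides perpendicular to the wall have length x and the parallel side y, so 2x + y = 227 and the area is A = xy = x(227 − 2x).
A'(x) = 227 − 4x = 0 gives x = 227/4, and A''(x) = −4 < 0 confirms a maximum.
Then y = 227 − 2·227/4 = 227/2 and A = 51529/8.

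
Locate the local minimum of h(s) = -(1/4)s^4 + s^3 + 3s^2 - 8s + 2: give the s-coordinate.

h'(s) = -s^3 + 3s^2 + 6s - 8 = 0 at s = -2, 1, 4.
h''(s) = -3s^2 + 6s + 6. h''(-2) = -18 < 0 ⇒ local maximum; h''(1) = 9 > 0 ⇒ local minimum; h''(4) = -18 < 0 ⇒ local maximum.
Thus h has its local minimum at s = 1, with value -9/4.

1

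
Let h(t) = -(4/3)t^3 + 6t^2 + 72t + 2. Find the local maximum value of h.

h'(t) = -4t^2 + 12t + 72. Setting h'(t) = 0 gives t ∈ {-3, 6}.
Second-derivative test with h''(t) = -8t + 12: h''(-3) = 36 > 0 ⇒ local minimum; h''(6) = -36 < 0 ⇒ local maximum.
Thus h has its local maximum at t = 6, with value 362.

362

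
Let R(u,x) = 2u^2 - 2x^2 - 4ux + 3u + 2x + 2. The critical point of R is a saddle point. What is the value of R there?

∂R/∂u = 4u - 4x + 3 = 0 and ∂R/∂x = -4u - 4x + 2 = 0, so (u, x) = (-1/8, 5/8).
The Hessian has R_{uu} = 4, R_{xx} = -4, R_{ux} = -4, giving D = -32 < 0, so the point is a saddle point.
R(-1/8, 5/8) = 39/16.

39/16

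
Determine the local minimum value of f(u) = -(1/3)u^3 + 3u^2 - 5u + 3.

2/3

f'(u) = -u^2 + 6u - 5 = 0 at u = 1, 5.
Since f''(u) = -2u + 6, we get f''(1) = 4 > 0 ⇒ local minimum; f''(5) = -4 < 0 ⇒ local maximum.
Thus f has its local minimum at u = 1, with value 2/3.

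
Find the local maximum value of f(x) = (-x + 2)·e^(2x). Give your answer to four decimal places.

By the product rule, f'(x) = (-2x + 3)·e^(2x). Since e^(2x) > 0, the only critical point is x = 3/2.
f''(3/2) has the same sign as -2 < 0, so this is a local maximum.
f(3/2) = (1/2)·e^(3) ≈ 10.0428.

10.0428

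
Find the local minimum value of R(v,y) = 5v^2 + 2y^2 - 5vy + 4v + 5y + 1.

∂R/∂v = 10v - 5y + 4 = 0 and ∂R/∂y = -5v + 4y + 5 = 0, so (v, y) = (-41/15, -14/3).
The Hessian has R_{vv} = 10, R_{yy} = 4, R_{vy} = -5, giving D = 15 > 0 with R_{vv} > 0, so the point is a local minimum.
R(-41/15, -14/3) = -242/15.

-242/15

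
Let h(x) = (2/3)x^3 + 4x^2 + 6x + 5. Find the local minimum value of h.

h'(x) = 2x^2 + 8x + 6 = 0 at x = -3, -1.
Since h''(x) = 4x + 8, we get h''(-3) = -4 < 0 ⇒ local maximum; h''(-1) = 4 > 0 ⇒ local minimum.
The local minimum is h(-1) = 7/3.

7/3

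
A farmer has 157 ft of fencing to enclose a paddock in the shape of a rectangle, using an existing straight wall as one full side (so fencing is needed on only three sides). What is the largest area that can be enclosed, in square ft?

24649/8

Let the sides perpendicular to the wall have length x and the parallel side y, so 2x + y = 157 and the area is A = xy = x(157 − 2x).
A'(x) = 157 − 4x = 0 gives x = 157/4, and A''(x) = −4 < 0 confirms a maximum.
Then y = 157 − 2·157/4 = 157/2 and A = 24649/8.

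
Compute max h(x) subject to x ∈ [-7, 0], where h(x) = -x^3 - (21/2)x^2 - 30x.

h'(x) = -3x^2 - 21x - 30, which vanishes at x = -5 and x = -2.
Candidates: h(-7) = 77/2,  h(-5) = 25/2,  h(-2) = 26,  h(0) = 0.
So the maximum is h(-7) = 77/2.

77/2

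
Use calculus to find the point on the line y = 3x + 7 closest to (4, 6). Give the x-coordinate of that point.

1/10

Minimize D(x)^2 = (x - 4)^2 + (3x + 1)^2.
d/dx[D^2] = 2(x - 4) + 2·3·(3x + 1) = 0 ⇒ x = 1/10.
Then y = 73/10 and the distance is √(169/10) ≈ 4.1110.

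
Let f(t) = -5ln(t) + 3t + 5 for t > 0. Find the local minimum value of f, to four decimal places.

f'(t) = -5/t + 3 = 0 gives t = 5/3.
f''(t) = 5/t², which is positive for t > 0, so this is a local minimum.
f(5/3) = -5·ln(5/3) + 5 + 5 ≈ 7.4459.

7.4459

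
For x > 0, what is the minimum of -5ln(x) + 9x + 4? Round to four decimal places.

11.9389

g'(x) = -5/x + 9 = 0 gives x = 5/9.
g''(x) = 5/x², which is positive for x > 0, so this is a local minimum.
g(5/9) = -5·ln(5/9) + 5 + 4 ≈ 11.9389.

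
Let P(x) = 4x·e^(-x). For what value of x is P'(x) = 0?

By the product rule, P'(x) = (-4x + 4)·e^(-x). Since e^(-x) > 0, the only critical point is x = 1.
P''(1) has the same sign as -4 < 0, so this is a local maximum.
P(1) = (4)·e^(-1) ≈ 1.4715.

1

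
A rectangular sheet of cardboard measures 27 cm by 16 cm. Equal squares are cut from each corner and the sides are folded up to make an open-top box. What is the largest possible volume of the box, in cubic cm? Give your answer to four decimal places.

632.9378

With cut size x, the volume is V(x) = x(27 − 2x)(16 − 2x) for 0 < x < 8.
V'(x) = 12x^2 − 172x + 432. Setting V'(x) = 0 gives x ≈ 3.2473 (the root in (0, 8)).
V''(x) = 24x − 172 is negative there, so this is the maximum; V ≈ 632.9378.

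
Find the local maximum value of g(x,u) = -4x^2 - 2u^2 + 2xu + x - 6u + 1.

∂g/∂x = -8x + 2u + 1 = 0 and ∂g/∂u = 2x - 4u - 6 = 0, so (x, u) = (-2/7, -23/14).
The Hessian has g_{xx} = -8, g_{uu} = -4, g_{xu} = 2, giving D = 28 > 0 with g_{xx} < 0, so the point is a local maximum.
g(-2/7, -23/14) = 81/14.

81/14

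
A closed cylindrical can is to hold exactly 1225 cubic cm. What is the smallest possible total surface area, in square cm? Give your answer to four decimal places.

With radius r and height h, πr²h = 1225 so h = 1225/(πr²), and S(r) = 2πr² + 2πrh = 2πr² + 2·1225/r.
S'(r) = 4πr − 2·1225/r² = 0 ⇒ r³ = 1225/(2π), so r ≈ 5.7985 and h = 2r ≈ 11.5971.
S''(r) = 4π + 4·1225/r³ > 0, so this is the minimum; S ≈ 633.7801.

633.7801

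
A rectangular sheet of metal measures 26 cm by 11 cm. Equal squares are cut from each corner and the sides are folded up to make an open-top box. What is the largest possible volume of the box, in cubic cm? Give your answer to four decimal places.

With cut size x, the volume is V(x) = x(26 − 2x)(11 − 2x) for 0 < x < 5.5.
V'(x) = 12x^2 − 148x + 286. Setting V'(x) = 0 gives x ≈ 2.3991 (the root in (0, 5.5)).
V''(x) = 24x − 148 is negative there, so this is the maximum; V ≈ 315.4560.

315.4560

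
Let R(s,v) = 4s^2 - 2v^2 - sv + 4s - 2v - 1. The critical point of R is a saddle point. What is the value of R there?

-19/11

∂R/∂s = 8s - v + 4 = 0 and ∂R/∂v = -s - 4v - 2 = 0, so (s, v) = (-6/11, -4/11).
The Hessian has R_{ss} = 8, R_{vv} = -4, R_{sv} = -1, giving D = -33 < 0, so the point is a saddle point.
R(-6/11, -4/11) = -19/11.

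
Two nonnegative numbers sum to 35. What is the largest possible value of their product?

With x + y = 35, the product is P(x) = x(35 − x).
P'(x) = 35 − 2x = 0 gives x = 35/2; P'' = −2 < 0, so this is the maximum.
P = 35/2·35/2 = 1225/4.

1225/4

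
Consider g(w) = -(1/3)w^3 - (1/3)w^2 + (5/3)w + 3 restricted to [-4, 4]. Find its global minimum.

The derivative is -w^2 - (2/3)w + 5/3, which vanishes at w = -5/3 and w = 1.
Compare values at every candidate in [-4, 4]: g(-4) = 37/3; g(-5/3) = 68/81; g(1) = 4; g(4) = -17.
So the minimum is g(4) = -17.

-17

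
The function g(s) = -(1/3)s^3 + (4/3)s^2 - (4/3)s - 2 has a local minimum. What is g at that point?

-194/81

g'(s) = -s^2 + (8/3)s - 4/3 = 0 at s = 2/3, 2.
Since g''(s) = -2s + 8/3, we get g''(2/3) = 4/3 > 0 ⇒ local minimum; g''(2) = -4/3 < 0 ⇒ local maximum.
The local minimum is g(2/3) = -194/81.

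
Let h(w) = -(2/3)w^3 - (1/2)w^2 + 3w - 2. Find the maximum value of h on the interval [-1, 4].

-1/6

The derivative is -2w^2 - w + 3, whose only zero in [-1, 4] is w = 1.
Candidates: h(-1) = -29/6, h(1) = -1/6, h(4) = -122/3.
The maximum over the interval is -1/6, attained at w = 1.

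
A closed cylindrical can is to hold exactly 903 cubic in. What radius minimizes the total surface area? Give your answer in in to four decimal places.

5.2380

With radius r and height h, πr²h = 903 so h = 903/(πr²), and S(r) = 2πr² + 2πrh = 2πr² + 2·903/r.
S'(r) = 4πr − 2·903/r² = 0 ⇒ r³ = 903/(2π), so r ≈ 5.2380 and h = 2r ≈ 10.4761.
S''(r) = 4π + 4·903/r³ > 0, so this is the minimum; S ≈ 517.1776.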